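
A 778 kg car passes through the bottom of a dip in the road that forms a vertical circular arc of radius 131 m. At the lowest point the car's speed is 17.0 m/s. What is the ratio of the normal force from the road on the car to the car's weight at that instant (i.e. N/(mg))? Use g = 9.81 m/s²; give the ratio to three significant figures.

1.22

At the bottom, N − mg = mv²/r, so N = m(v²/r + g) and N/(mg) = v²/(rg) + 1 = (17.0)²/(131 × 9.81) + 1 = 0.2249 + 1 = 1.225.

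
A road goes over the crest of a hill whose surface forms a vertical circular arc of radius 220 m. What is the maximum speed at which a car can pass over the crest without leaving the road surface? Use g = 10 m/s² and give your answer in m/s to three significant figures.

46.9 m/s

At the crest the centre of the circle is below the car, so the net downward (centripetal) force is mg − N = mv²/r.
The car leaves the road when N → 0, giving v_max = √(g r) = √(10.0 × 220) = 46.90 m/s.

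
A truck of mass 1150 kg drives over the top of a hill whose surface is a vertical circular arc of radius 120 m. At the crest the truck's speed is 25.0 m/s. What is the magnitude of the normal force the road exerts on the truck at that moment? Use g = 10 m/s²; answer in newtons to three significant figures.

5510 N

At the crest the centripetal acceleration points downward (toward the centre of the arc), so mg − N = mv²/r.
N = m(g − v²/r) = 1150 × (10.0 − (25.0)²/120) = 1150 × (10.0 − 5.208) = 1150 × 4.792 = 5510 N.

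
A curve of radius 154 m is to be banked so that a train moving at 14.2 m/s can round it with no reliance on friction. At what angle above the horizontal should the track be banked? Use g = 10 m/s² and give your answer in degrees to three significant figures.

For a frictionless banked turn: horizontally N sinθ = mv²/r and vertically N cosθ = mg.
Dividing: tanθ = v²/(r g) = (14.2)²/(154 × 10.0) = 201.6/1540 = 0.1309.
θ = arctan(0.1309) = 7.460°.

7.46°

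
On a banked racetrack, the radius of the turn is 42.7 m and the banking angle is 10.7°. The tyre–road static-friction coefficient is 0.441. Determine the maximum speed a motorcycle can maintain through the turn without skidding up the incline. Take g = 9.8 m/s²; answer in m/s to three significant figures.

At the maximum speed, friction acts down the slope at its limiting value f = μN. Radially (horizontal, toward centre): N sinθ + μN cosθ = mv²/r. Vertically: N cosθ − μN sinθ = mg.
Dividing: v² = r g (sinθ + μcosθ)/(cosθ − μsinθ).
sinθ + μcosθ = 0.1857 + 0.441×0.9826 = 0.6190; cosθ − μsinθ = 0.9826 − 0.441×0.1857 = 0.9007.
v² = 42.7 × 9.8 × 0.6190/0.9007 = 287.6 m²/s², so v = 16.96 m/s.

17.0 m/s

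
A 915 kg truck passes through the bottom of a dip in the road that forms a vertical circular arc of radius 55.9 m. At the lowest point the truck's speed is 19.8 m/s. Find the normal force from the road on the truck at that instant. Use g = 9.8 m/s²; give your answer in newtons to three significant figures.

15400 N

At the lowest point, N points up (toward the centre) and the weight mg points down (away from the centre), so the net inward force is N − mg = mv²/r.
N = m(v²/r + g) = 915 × ((19.8)²/55.9 + 9.8) = 915 × (7.013 + 9.8) = 915 × 16.81 = 15380 N.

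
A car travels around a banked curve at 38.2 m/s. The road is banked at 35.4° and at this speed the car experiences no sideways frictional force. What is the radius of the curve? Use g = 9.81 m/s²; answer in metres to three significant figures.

209 m

Frictionless banking: tanθ = v²/(rg), so r = v²/(g tanθ).
r = (38.2)²/(9.81 × tan 35.4°) = 1459/(9.81 × 0.7107) = 1459/6.972 = 209.3 m.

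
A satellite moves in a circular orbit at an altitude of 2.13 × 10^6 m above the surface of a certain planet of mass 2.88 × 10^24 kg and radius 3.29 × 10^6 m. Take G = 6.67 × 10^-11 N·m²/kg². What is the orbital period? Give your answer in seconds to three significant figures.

5720 s

r = R + h = 3.29 × 10^6 + 2.13 × 10^6 = 5.420 × 10^6 m. Gravity provides the centripetal force: G M m / r² = m v² / r ⇒ v = √(GM/r) = 5953 m/s.
T = 2πr/v = 2π × 5.420 × 10^6 / 5953 = 5720 s.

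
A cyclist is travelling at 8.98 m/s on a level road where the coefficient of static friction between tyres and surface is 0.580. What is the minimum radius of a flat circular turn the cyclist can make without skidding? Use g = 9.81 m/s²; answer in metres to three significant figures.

14.2 m

At the limit, μ_s m g = m v²/r, so r_min = v²/(μ_s g) = (8.98)²/(0.580 × 9.81) = 80.64/5.690 = 14.17 m.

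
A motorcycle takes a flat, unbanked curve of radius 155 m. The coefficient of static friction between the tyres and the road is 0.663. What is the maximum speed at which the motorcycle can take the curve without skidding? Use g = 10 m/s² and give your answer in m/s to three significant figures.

The only inward force on a level bend is static friction, so at the limit f_s = μ_s N = μ_s m g = m v²/r.
Mass cancels: v_max = √(μ_s g r) = √(0.663 × 10.0 × 155) = √1028 = 32.06 m/s.

32.1 m/s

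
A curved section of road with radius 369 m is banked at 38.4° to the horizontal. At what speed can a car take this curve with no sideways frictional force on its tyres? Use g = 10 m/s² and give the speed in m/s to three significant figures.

On a frictionless banked curve, N sinθ = mv²/r and N cosθ = mg, so tanθ = v²/(rg).
v = √(r g tanθ) = √(369 × 10.0 × tan 38.4°) = √(369 × 10.0 × 0.7926) = √2925 = 54.08 m/s.

54.1 m/s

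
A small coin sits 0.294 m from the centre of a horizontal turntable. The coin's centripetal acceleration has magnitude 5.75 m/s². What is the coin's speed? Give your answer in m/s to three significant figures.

a_c = v²/r ⇒ v = √(a_c · r) = √(5.75 × 0.294) = √1.690 = 1.300 m/s.

1.30 m/s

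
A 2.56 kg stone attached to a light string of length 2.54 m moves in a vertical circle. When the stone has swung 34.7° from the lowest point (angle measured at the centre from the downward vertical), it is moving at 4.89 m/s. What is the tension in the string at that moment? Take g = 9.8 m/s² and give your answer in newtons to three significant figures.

44.7 N

Take the radial direction toward the centre of the circle as positive. The component of the weight along the string toward the centre is −mg cos φ (φ measured from the bottom), so Newton's second law along the string gives T − mg cos φ = m v²/r.
cos 34.7° = 0.8221, so T = m(v²/r + g cos φ) = 2.56 × ((4.89)²/2.54 + 9.8 × 0.8221) = 2.56 × (9.414 + (8.057)) = 2.56 × 17.47 = 44.73 N.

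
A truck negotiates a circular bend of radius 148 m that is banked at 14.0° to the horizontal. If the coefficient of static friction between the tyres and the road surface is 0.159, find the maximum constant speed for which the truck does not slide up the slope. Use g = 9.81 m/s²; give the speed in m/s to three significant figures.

At the maximum speed, friction acts down the slope at its limiting value f = μN. Radially (horizontal, toward centre): N sinθ + μN cosθ = mv²/r. Vertically: N cosθ − μN sinθ = mg.
Dividing: v² = r g (sinθ + μcosθ)/(cosθ − μsinθ).
sinθ + μcosθ = 0.2419 + 0.159×0.9703 = 0.3962; cosθ − μsinθ = 0.9703 − 0.159×0.2419 = 0.9318.
v² = 148 × 9.81 × 0.3962/0.9318 = 617.3 m²/s², so v = 24.85 m/s.

24.8 m/s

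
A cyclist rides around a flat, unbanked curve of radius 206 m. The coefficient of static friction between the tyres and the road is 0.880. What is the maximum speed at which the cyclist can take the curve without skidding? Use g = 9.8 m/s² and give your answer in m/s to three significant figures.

On a flat curve, static friction is the only horizontal force, so it must supply the full centripetal force: μ_s m g = m v²/r.
Mass cancels: v_max = √(μ_s g r) = √(0.880 × 9.8 × 206) = √1777 = 42.15 m/s.

42.1 m/s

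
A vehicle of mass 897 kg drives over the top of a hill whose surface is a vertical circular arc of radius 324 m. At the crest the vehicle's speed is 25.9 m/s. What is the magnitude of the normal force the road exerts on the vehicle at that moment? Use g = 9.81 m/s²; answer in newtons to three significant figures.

At the crest the centripetal acceleration points downward (toward the centre of the arc), so mg − N = mv²/r.
N = m(g − v²/r) = 897 × (9.81 − (25.9)²/324) = 897 × (9.81 − 2.070) = 897 × 7.740 = 6942 N.

6940 N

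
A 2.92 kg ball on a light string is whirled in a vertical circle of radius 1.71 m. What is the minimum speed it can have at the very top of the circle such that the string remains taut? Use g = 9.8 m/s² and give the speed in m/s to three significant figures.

4.09 m/s

At the top, both weight mg and T point toward the centre: T + mg = mv²/r.
At minimum speed T → 0, so mg = mv_min²/r ⇒ v_min = √(g r) = √(9.8 × 1.71) = 4.094 m/s.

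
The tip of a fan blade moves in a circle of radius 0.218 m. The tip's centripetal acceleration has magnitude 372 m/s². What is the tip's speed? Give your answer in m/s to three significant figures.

a_c = v²/r ⇒ v = √(a_c · r) = √(372 × 0.218) = √81.10 = 9.005 m/s.

9.01 m/s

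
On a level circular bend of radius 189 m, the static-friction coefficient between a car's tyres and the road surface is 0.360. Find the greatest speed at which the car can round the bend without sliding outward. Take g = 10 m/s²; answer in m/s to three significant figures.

26.1 m/s

The only inward force on a level bend is static friction, so at the limit f_s = μ_s N = μ_s m g = m v²/r.
Mass cancels: v_max = √(μ_s g r) = √(0.360 × 10.0 × 189) = √680.4 = 26.08 m/s.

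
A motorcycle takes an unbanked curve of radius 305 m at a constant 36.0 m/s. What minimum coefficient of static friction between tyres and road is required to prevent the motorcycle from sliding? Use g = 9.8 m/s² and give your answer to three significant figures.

0.434

Friction provides the centripetal force: μ_s m g = m v²/r, so μ_s = v²/(g r) = (36.00)²/(9.8 × 305) = 1296/2989 = 0.4336.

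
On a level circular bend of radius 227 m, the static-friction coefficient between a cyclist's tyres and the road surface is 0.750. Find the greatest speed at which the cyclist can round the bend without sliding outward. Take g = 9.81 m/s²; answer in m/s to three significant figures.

The only inward force on a level bend is static friction, so at the limit f_s = μ_s N = μ_s m g = m v²/r.
Mass cancels: v_max = √(μ_s g r) = √(0.750 × 9.81 × 227) = √1670 = 40.87 m/s.

40.9 m/s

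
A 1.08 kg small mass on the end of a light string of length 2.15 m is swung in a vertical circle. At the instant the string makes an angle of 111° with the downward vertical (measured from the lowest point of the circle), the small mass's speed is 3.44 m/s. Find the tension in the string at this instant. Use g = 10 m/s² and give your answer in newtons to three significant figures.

Take the radial direction toward the centre of the circle as positive. The component of the weight along the string toward the centre is −mg cos φ (φ measured from the bottom), so Newton's second law along the string gives T − mg cos φ = m v²/r.
cos 111° = -0.3584, so T = m(v²/r + g cos φ) = 1.08 × ((3.44)²/2.15 + 10.0 × -0.3584) = 1.08 × (5.504 + (-3.584)) = 1.08 × 1.920 = 2.074 N.

2.07 N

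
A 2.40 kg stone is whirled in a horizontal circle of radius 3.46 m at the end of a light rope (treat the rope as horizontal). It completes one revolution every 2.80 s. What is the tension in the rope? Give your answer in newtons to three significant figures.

41.8 N

v = 2πr/T = 2π × 3.46/2.80 = 7.764 m/s.
The tension is the only horizontal force, so it supplies the full centripetal force: T = m v²/r = 2.40 × (7.764)²/3.46 = 2.40 × 60.28/3.46 = 41.81 N.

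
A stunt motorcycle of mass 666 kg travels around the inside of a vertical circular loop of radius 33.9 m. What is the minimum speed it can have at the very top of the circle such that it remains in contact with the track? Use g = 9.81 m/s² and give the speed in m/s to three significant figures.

18.2 m/s

At the top, both weight mg and N point toward the centre: N + mg = mv²/r.
At minimum speed N → 0, so mg = mv_min²/r ⇒ v_min = √(g r) = √(9.81 × 33.9) = 18.24 m/s.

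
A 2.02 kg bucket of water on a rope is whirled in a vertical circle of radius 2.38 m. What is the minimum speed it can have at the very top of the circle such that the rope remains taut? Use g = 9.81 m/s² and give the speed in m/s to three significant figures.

4.83 m/s

At the top, both weight mg and T point toward the centre: T + mg = mv²/r.
At minimum speed T → 0, so mg = mv_min²/r ⇒ v_min = √(g r) = √(9.81 × 2.38) = 4.832 m/s.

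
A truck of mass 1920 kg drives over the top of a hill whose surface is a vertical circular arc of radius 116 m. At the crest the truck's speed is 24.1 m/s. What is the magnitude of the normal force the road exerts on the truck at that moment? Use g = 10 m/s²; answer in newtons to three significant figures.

9590 N

At the crest the centripetal acceleration points downward (toward the centre of the arc), so mg − N = mv²/r.
N = m(g − v²/r) = 1920 × (10.0 − (24.1)²/116) = 1920 × (10.0 − 5.007) = 1920 × 4.993 = 9587 N.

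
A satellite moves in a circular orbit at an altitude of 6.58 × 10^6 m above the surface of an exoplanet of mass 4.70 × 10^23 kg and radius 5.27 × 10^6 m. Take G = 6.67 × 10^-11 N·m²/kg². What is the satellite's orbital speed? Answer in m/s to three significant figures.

1630 m/s

Orbital radius r = R + h = 5.27 × 10^6 + 6.58 × 10^6 = 1.185 × 10^7 m.
Gravity supplies the centripetal force: G M m / r² = m v² / r, so v = √(GM/r).
v = √(6.67 × 10^-11 × 4.70 × 10^23 / 1.185 × 10^7) = √(2.645 × 10^6) = 1626 m/s.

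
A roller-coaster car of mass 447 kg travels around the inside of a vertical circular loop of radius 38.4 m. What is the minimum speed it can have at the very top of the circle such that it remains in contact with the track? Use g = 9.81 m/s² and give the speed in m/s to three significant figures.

At the highest point the centre is directly below, so both the weight and N act inward: N + mg = mv²/r.
At minimum speed N → 0, so mg = mv_min²/r ⇒ v_min = √(g r) = √(9.81 × 38.4) = 19.41 m/s.

19.4 m/s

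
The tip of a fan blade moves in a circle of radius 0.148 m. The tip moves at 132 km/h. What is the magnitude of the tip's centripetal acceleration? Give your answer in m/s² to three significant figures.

v = 132 km/h = 132/3.6 = 36.67 m/s.
a_c = v²/r = (36.67)²/0.148 = 1344/0.148 = 9084 m/s².

9080 m/s²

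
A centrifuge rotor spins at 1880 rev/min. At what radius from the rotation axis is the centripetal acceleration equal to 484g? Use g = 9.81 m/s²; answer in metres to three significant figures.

ω = 1880 rev/min × 2π/60 = 196.9 rad/s.
a_c = ω²r = 484g ⇒ r = 484 × 9.81 / (196.9)² = 4748/38760 = 0.1225 m.

0.123 m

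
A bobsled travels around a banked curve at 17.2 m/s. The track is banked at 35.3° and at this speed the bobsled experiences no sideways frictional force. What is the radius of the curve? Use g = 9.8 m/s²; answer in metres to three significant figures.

42.6 m

Frictionless banking: tanθ = v²/(rg), so r = v²/(g tanθ).
r = (17.2)²/(9.8 × tan 35.3°) = 295.8/(9.8 × 0.7080) = 295.8/6.939 = 42.64 m.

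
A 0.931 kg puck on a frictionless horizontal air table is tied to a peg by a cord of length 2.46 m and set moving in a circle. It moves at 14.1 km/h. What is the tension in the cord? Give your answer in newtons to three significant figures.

v = 14.1 km/h = 14.1/3.6 = 3.917 m/s.
The tension is the only horizontal force, so it supplies the full centripetal force: T = m v²/r = 0.931 × (3.917)²/2.46 = 0.931 × 15.34/2.46 = 5.806 N.

5.81 N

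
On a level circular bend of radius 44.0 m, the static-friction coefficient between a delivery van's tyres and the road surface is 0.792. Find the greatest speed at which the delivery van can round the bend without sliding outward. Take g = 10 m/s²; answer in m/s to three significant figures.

18.7 m/s

On a flat curve, static friction is the only horizontal force, so it must supply the full centripetal force: μ_s m g = m v²/r.
Mass cancels: v_max = √(μ_s g r) = √(0.792 × 10.0 × 44.0) = √348.5 = 18.67 m/s.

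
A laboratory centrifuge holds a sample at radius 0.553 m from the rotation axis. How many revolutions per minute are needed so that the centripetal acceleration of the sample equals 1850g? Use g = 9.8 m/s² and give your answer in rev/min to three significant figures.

Require ω²r = 1850g, so ω = √(1850 × 9.8/0.553) = 181.1 rad/s.
In rev/min: ω × 60/(2π) = 181.1 × 60/(2π) = 1729 rev/min.

1730 rev/min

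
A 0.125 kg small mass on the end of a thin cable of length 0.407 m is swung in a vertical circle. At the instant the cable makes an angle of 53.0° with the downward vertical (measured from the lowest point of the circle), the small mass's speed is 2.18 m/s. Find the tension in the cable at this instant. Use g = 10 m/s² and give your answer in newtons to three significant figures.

Take the radial direction toward the centre of the circle as positive. The component of the weight along the string toward the centre is −mg cos φ (φ measured from the bottom), so Newton's second law along the string gives T − mg cos φ = m v²/r.
cos 53.0° = 0.6018, so T = m(v²/r + g cos φ) = 0.125 × ((2.18)²/0.407 + 10.0 × 0.6018) = 0.125 × (11.68 + (6.018)) = 0.125 × 17.69 = 2.212 N.

2.21 N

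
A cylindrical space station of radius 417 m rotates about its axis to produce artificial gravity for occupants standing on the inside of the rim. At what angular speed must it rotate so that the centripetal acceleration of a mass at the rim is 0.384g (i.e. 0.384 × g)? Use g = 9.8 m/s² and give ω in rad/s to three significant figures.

0.0950 rad/s

Centripetal acceleration a_c = ω²r. Setting ω²r = 0.384g:
ω = √(0.384g / r) = √(0.384 × 9.8 / 417) = √0.009024 = 0.09500 rad/s.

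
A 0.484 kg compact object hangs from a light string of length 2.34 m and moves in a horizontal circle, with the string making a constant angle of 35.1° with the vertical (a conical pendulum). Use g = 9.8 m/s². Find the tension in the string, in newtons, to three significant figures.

Vertically the bob has no acceleration, so T cosθ = mg.
T = mg/cosθ = 0.484 × 9.8 / cos 35.1° = 4.743/0.8181 = 5.797 N.

5.80 N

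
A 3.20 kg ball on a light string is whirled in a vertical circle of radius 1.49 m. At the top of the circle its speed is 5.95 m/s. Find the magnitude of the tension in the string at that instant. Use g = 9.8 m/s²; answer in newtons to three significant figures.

At the top, both T and the weight mg point inward (toward the centre), so T + mg = mv²/r.
T = m(v²/r − g) = 3.20 × ((5.95)²/1.49 − 9.8) = 3.20 × (23.76 − 9.8) = 3.20 × 13.96 = 44.67 N.

44.7 N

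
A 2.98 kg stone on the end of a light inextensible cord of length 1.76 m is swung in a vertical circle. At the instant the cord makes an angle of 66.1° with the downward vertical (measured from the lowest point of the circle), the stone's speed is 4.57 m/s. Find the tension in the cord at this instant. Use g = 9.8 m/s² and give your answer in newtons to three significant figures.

Take the radial direction toward the centre of the circle as positive. The component of the weight along the string toward the centre is −mg cos φ (φ measured from the bottom), so Newton's second law along the string gives T − mg cos φ = m v²/r.
cos 66.1° = 0.4051, so T = m(v²/r + g cos φ) = 2.98 × ((4.57)²/1.76 + 9.8 × 0.4051) = 2.98 × (11.87 + (3.970)) = 2.98 × 15.84 = 47.19 N.

47.2 N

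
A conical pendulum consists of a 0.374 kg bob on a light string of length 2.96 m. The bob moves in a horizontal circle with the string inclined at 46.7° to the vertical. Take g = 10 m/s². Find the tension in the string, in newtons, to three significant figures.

5.45 N

Vertically the bob has no acceleration, so T cosθ = mg.
T = mg/cosθ = 0.374 × 10.0 / cos 46.7° = 3.740/0.6858 = 5.453 N.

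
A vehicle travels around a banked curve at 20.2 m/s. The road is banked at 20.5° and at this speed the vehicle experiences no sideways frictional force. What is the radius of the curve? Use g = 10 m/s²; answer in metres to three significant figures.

Frictionless banking: tanθ = v²/(rg), so r = v²/(g tanθ).
r = (20.2)²/(10.0 × tan 20.5°) = 408.0/(10.0 × 0.3739) = 408.0/3.739 = 109.1 m.

109 m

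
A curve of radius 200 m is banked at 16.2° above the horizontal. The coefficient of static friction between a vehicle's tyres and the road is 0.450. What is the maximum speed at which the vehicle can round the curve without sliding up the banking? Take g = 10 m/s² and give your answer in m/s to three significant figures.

41.3 m/s

At the maximum speed, friction acts down the slope at its limiting value f = μN. Radially (horizontal, toward centre): N sinθ + μN cosθ = mv²/r. Vertically: N cosθ − μN sinθ = mg.
Dividing: v² = r g (sinθ + μcosθ)/(cosθ − μsinθ).
sinθ + μcosθ = 0.2790 + 0.450×0.9603 = 0.7111; cosθ − μsinθ = 0.9603 − 0.450×0.2790 = 0.8347.
v² = 200 × 10.0 × 0.7111/0.8347 = 1704 m²/s², so v = 41.28 m/s.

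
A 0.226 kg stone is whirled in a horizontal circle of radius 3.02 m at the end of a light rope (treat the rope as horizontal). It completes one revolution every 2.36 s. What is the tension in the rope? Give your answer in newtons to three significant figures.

v = 2πr/T = 2π × 3.02/2.36 = 8.040 m/s.
The tension is the only horizontal force, so it supplies the full centripetal force: T = m v²/r = 0.226 × (8.040)²/3.02 = 0.226 × 64.65/3.02 = 4.838 N.

4.84 N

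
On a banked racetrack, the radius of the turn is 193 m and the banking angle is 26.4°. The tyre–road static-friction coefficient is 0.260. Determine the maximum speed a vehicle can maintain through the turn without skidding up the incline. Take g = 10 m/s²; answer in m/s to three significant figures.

At the maximum speed, friction acts down the slope at its limiting value f = μN. Radially (horizontal, toward centre): N sinθ + μN cosθ = mv²/r. Vertically: N cosθ − μN sinθ = mg.
Dividing: v² = r g (sinθ + μcosθ)/(cosθ − μsinθ).
sinθ + μcosθ = 0.4446 + 0.260×0.8957 = 0.6775; cosθ − μsinθ = 0.8957 − 0.260×0.4446 = 0.7801.
v² = 193 × 10.0 × 0.6775/0.7801 = 1676 m²/s², so v = 40.94 m/s.

40.9 m/s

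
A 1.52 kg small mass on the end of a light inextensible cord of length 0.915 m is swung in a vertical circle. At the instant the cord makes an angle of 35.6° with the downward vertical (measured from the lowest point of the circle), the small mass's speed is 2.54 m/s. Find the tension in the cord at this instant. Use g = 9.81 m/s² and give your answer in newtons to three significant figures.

22.8 N

Take the radial direction toward the centre of the circle as positive. The component of the weight along the string toward the centre is −mg cos φ (φ measured from the bottom), so Newton's second law along the string gives T − mg cos φ = m v²/r.
cos 35.6° = 0.8131, so T = m(v²/r + g cos φ) = 1.52 × ((2.54)²/0.915 + 9.81 × 0.8131) = 1.52 × (7.051 + (7.977)) = 1.52 × 15.03 = 22.84 N.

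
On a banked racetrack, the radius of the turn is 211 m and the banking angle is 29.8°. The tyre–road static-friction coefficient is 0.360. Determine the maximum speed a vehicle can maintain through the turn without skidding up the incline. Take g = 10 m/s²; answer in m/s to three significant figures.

49.8 m/s

At the maximum speed, friction acts down the slope at its limiting value f = μN. Radially (horizontal, toward centre): N sinθ + μN cosθ = mv²/r. Vertically: N cosθ − μN sinθ = mg.
Dividing: v² = r g (sinθ + μcosθ)/(cosθ − μsinθ).
sinθ + μcosθ = 0.4970 + 0.360×0.8678 = 0.8094; cosθ − μsinθ = 0.8678 − 0.360×0.4970 = 0.6889.
v² = 211 × 10.0 × 0.8094/0.6889 = 2479 m²/s², so v = 49.79 m/s.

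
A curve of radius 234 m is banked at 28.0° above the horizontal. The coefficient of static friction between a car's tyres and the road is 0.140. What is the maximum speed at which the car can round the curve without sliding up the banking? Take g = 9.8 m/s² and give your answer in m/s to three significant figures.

40.8 m/s

At the maximum speed, friction acts down the slope at its limiting value f = μN. Radially (horizontal, toward centre): N sinθ + μN cosθ = mv²/r. Vertically: N cosθ − μN sinθ = mg.
Dividing: v² = r g (sinθ + μcosθ)/(cosθ − μsinθ).
sinθ + μcosθ = 0.4695 + 0.140×0.8829 = 0.5931; cosθ − μsinθ = 0.8829 − 0.140×0.4695 = 0.8172.
v² = 234 × 9.8 × 0.5931/0.8172 = 1664 m²/s², so v = 40.80 m/s.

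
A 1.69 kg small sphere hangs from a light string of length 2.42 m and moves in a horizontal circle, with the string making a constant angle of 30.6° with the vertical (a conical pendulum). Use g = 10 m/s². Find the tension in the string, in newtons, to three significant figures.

Vertically the bob has no acceleration, so T cosθ = mg.
T = mg/cosθ = 1.69 × 10.0 / cos 30.6° = 16.90/0.8607 = 19.63 N.

19.6 N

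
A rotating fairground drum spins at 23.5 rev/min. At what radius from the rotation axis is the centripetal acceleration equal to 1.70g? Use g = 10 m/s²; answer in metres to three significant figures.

2.81 m

ω = 23.5 rev/min × 2π/60 = 2.461 rad/s.
a_c = ω²r = 1.70g ⇒ r = 1.70 × 10.0 / (2.461)² = 17.00/6.056 = 2.807 m.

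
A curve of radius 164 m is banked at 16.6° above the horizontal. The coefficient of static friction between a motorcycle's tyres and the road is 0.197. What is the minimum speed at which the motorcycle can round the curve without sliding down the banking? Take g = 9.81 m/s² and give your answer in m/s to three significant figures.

At the minimum speed, friction acts up the slope at its limiting value f = μN. Radially (horizontal, toward centre): N sinθ − μN cosθ = mv²/r. Vertically: N cosθ + μN sinθ = mg.
Dividing: v² = r g (sinθ − μcosθ)/(cosθ + μsinθ).
sinθ − μcosθ = 0.2857 − 0.197×0.9583 = 0.09690; cosθ + μsinθ = 0.9583 + 0.197×0.2857 = 1.015.
v² = 164 × 9.81 × 0.09690/1.015 = 153.7 m²/s², so v = 12.40 m/s.

12.4 m/s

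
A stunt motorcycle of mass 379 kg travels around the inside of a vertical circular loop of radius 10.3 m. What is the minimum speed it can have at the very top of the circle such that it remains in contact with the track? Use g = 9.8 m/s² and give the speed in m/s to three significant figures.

At the top, both weight mg and N point toward the centre: N + mg = mv²/r.
At minimum speed N → 0, so mg = mv_min²/r ⇒ v_min = √(g r) = √(9.8 × 10.3) = 10.05 m/s.

10.0 m/s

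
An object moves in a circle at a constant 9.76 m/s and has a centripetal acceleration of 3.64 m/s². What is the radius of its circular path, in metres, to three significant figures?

a_c = v²/r ⇒ r = v²/a_c = (9.76)²/3.64 = 95.26/3.64 = 26.17 m.

26.2 m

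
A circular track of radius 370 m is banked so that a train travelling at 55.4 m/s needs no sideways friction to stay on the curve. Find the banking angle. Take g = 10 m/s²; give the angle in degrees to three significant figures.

39.7°

With no friction, the horizontal component of the normal force provides the centripetal force: N sinθ = mv²/r, while N cosθ = mg vertically.
Dividing: tanθ = v²/(r g) = (55.4)²/(370 × 10.0) = 3069/3700 = 0.8295.
θ = arctan(0.8295) = 39.68°.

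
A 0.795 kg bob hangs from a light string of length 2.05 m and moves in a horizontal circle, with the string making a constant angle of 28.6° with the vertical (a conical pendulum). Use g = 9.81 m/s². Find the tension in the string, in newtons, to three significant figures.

Vertically the bob has no acceleration, so T cosθ = mg.
T = mg/cosθ = 0.795 × 9.81 / cos 28.6° = 7.799/0.8780 = 8.883 N.

8.88 N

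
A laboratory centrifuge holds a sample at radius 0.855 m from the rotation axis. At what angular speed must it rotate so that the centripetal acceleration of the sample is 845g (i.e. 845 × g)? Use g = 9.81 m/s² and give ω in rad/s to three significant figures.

98.5 rad/s

Centripetal acceleration a_c = ω²r. Setting ω²r = 845g:
ω = √(845g / r) = √(845 × 9.81 / 0.855) = √9695 = 98.46 rad/s.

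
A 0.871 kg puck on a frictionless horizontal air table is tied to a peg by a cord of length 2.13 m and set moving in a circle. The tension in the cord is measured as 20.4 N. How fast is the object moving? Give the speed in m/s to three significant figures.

7.06 m/s

T = m v²/r ⇒ v = √(T r / m) = √(20.4 × 2.13 / 0.871) = √49.89 = 7.063 m/s.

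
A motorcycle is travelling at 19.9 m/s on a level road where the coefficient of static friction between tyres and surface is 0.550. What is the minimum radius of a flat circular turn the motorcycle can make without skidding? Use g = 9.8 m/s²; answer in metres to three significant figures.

73.5 m

At the limit, μ_s m g = m v²/r, so r_min = v²/(μ_s g) = (19.9)²/(0.550 × 9.8) = 396.0/5.390 = 73.47 m.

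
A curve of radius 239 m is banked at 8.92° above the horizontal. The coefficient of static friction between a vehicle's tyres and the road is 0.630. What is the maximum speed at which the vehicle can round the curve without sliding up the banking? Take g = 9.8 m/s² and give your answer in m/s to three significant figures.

At the maximum speed, friction acts down the slope at its limiting value f = μN. Radially (horizontal, toward centre): N sinθ + μN cosθ = mv²/r. Vertically: N cosθ − μN sinθ = mg.
Dividing: v² = r g (sinθ + μcosθ)/(cosθ − μsinθ).
sinθ + μcosθ = 0.1551 + 0.630×0.9879 = 0.7774; cosθ − μsinθ = 0.9879 − 0.630×0.1551 = 0.8902.
v² = 239 × 9.8 × 0.7774/0.8902 = 2045 m²/s², so v = 45.23 m/s.

45.2 m/s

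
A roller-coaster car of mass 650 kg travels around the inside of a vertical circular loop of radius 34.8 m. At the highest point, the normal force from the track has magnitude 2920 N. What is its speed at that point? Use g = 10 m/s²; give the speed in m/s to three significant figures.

22.5 m/s

At the top, N + mg = mv²/r, so v = √(r(N/m + g)) = √(34.8 × (2920/650 + 10.0)) = √(34.8 × 14.49) = √504.3 = 22.46 m/s.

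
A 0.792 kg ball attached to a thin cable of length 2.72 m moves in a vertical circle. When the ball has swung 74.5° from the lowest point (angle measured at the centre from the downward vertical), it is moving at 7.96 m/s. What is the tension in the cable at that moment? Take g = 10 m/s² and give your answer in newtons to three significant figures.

Take the radial direction toward the centre of the circle as positive. The component of the weight along the string toward the centre is −mg cos φ (φ measured from the bottom), so Newton's second law along the string gives T − mg cos φ = m v²/r.
cos 74.5° = 0.2672, so T = m(v²/r + g cos φ) = 0.792 × ((7.96)²/2.72 + 10.0 × 0.2672) = 0.792 × (23.29 + (2.672)) = 0.792 × 25.97 = 20.57 N.

20.6 N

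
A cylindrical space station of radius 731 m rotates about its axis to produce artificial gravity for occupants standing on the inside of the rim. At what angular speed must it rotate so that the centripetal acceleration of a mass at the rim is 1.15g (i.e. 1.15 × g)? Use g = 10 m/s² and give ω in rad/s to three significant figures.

Centripetal acceleration a_c = ω²r. Setting ω²r = 1.15g:
ω = √(1.15g / r) = √(1.15 × 10.0 / 731) = √0.01573 = 0.1254 rad/s.

0.125 rad/s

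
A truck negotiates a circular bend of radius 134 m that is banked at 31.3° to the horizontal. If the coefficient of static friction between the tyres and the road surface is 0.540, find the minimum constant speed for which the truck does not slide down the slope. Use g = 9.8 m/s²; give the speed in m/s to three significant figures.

8.20 m/s

At the minimum speed, friction acts up the slope at its limiting value f = μN. Radially (horizontal, toward centre): N sinθ − μN cosθ = mv²/r. Vertically: N cosθ + μN sinθ = mg.
Dividing: v² = r g (sinθ − μcosθ)/(cosθ + μsinθ).
sinθ − μcosθ = 0.5195 − 0.540×0.8545 = 0.05811; cosθ + μsinθ = 0.8545 + 0.540×0.5195 = 1.135.
v² = 134 × 9.8 × 0.05811/1.135 = 67.24 m²/s², so v = 8.200 m/s.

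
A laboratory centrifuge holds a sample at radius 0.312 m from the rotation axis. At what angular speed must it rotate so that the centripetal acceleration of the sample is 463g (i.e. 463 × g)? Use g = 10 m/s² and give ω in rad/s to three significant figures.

122 rad/s

Centripetal acceleration a_c = ω²r. Setting ω²r = 463g:
ω = √(463g / r) = √(463 × 10.0 / 0.312) = √14840 = 121.8 rad/s.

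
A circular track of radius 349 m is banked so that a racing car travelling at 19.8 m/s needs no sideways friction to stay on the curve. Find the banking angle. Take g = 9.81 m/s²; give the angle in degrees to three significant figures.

With no friction, the horizontal component of the normal force provides the centripetal force: N sinθ = mv²/r, while N cosθ = mg vertically.
Dividing: tanθ = v²/(r g) = (19.8)²/(349 × 9.81) = 392.0/3424 = 0.1145.
θ = arctan(0.1145) = 6.532°.

6.53°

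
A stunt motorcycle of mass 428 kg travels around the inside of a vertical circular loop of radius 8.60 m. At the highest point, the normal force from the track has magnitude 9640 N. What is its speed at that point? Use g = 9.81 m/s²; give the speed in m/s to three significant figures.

At the top, N + mg = mv²/r, so v = √(r(N/m + g)) = √(8.60 × (9640/428 + 9.81)) = √(8.60 × 32.33) = √278.1 = 16.68 m/s.

16.7 m/s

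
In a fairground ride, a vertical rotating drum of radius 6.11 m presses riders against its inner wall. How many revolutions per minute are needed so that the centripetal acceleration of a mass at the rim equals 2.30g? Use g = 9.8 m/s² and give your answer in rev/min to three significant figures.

18.3 rev/min

Require ω²r = 2.30g, so ω = √(2.30 × 9.8/6.11) = 1.921 rad/s.
In rev/min: ω × 60/(2π) = 1.921 × 60/(2π) = 18.34 rev/min.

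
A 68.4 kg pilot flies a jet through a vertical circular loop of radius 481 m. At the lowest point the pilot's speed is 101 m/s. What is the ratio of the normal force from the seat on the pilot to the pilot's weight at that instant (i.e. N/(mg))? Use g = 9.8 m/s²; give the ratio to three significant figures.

3.16

At the bottom, N − mg = mv²/r, so N = m(v²/r + g) and N/(mg) = v²/(rg) + 1 = (101)²/(481 × 9.8) + 1 = 2.164 + 1 = 3.164.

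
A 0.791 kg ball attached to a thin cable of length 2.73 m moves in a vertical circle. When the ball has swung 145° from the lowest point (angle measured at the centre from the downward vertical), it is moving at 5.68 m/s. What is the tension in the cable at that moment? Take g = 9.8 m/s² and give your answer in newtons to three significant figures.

3.00 N

Take the radial direction toward the centre of the circle as positive. The component of the weight along the string toward the centre is −mg cos φ (φ measured from the bottom), so Newton's second law along the string gives T − mg cos φ = m v²/r.
cos 145° = -0.8192, so T = m(v²/r + g cos φ) = 0.791 × ((5.68)²/2.73 + 9.8 × -0.8192) = 0.791 × (11.82 + (-8.028)) = 0.791 × 3.790 = 2.998 N.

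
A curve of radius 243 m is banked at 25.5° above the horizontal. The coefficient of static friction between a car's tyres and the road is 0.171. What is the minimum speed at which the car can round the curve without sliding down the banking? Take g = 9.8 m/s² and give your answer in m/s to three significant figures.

At the minimum speed, friction acts up the slope at its limiting value f = μN. Radially (horizontal, toward centre): N sinθ − μN cosθ = mv²/r. Vertically: N cosθ + μN sinθ = mg.
Dividing: v² = r g (sinθ − μcosθ)/(cosθ + μsinθ).
sinθ − μcosθ = 0.4305 − 0.171×0.9026 = 0.2762; cosθ + μsinθ = 0.9026 + 0.171×0.4305 = 0.9762.
v² = 243 × 9.8 × 0.2762/0.9762 = 673.7 m²/s², so v = 25.96 m/s.

26.0 m/s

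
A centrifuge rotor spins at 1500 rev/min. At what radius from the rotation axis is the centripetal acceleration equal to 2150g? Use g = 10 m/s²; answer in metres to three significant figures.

ω = 1500 rev/min × 2π/60 = 157.1 rad/s.
a_c = ω²r = 2150g ⇒ r = 2150 × 10.0 / (157.1)² = 21500/24670 = 0.8714 m.

0.871 m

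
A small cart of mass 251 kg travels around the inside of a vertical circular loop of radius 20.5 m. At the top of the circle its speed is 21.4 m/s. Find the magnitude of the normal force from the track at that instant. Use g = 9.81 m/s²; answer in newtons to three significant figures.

3140 N

At the top, both N and the weight mg point inward (toward the centre), so N + mg = mv²/r.
N = m(v²/r − g) = 251 × ((21.4)²/20.5 − 9.81) = 251 × (22.34 − 9.81) = 251 × 12.53 = 3145 N.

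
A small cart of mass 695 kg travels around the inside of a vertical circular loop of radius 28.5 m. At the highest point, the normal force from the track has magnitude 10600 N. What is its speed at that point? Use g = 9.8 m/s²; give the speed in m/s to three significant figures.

At the top, N + mg = mv²/r, so v = √(r(N/m + g)) = √(28.5 × (10600/695 + 9.8)) = √(28.5 × 25.05) = √714.0 = 26.72 m/s.

26.7 m/s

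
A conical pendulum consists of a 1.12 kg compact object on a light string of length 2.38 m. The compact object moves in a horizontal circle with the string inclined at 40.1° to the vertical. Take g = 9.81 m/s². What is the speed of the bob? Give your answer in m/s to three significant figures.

The radius of the circle is r = L sinθ = 2.38 × sin 40.1° = 1.533 m.
Horizontally T sinθ = mv²/r and vertically T cosθ = mg, so tanθ = v²/(rg).
v = √(r g tanθ) = √(1.533 × 9.81 × 0.8421) = √12.66 = 3.559 m/s.

3.56 m/s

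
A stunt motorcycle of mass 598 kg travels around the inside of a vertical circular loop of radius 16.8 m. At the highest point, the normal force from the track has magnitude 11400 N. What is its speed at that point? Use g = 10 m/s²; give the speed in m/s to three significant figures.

At the top, N + mg = mv²/r, so v = √(r(N/m + g)) = √(16.8 × (11400/598 + 10.0)) = √(16.8 × 29.06) = √488.3 = 22.10 m/s.

22.1 m/s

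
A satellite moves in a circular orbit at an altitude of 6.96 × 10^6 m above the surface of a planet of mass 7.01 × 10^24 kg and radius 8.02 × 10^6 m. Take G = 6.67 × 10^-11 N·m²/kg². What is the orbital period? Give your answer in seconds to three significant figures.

r = R + h = 8.02 × 10^6 + 6.96 × 10^6 = 1.498 × 10^7 m. Gravity provides the centripetal force: G M m / r² = m v² / r ⇒ v = √(GM/r) = 5587 m/s.
T = 2πr/v = 2π × 1.498 × 10^7 / 5587 = 16850 s.

16800 s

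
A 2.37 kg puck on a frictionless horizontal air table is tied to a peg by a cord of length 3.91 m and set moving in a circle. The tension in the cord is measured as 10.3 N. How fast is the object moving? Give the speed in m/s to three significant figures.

T = m v²/r ⇒ v = √(T r / m) = √(10.3 × 3.91 / 2.37) = √16.99 = 4.122 m/s.

4.12 m/s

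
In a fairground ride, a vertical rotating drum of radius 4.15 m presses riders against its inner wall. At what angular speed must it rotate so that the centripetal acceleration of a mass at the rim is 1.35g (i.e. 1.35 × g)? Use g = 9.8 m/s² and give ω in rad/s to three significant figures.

Centripetal acceleration a_c = ω²r. Setting ω²r = 1.35g:
ω = √(1.35g / r) = √(1.35 × 9.8 / 4.15) = √3.188 = 1.785 rad/s.

1.79 rad/s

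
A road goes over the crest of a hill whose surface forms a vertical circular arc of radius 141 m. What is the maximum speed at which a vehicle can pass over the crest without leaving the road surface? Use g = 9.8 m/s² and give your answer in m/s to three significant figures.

At the crest the centre of the circle is below the vehicle, so the net downward (centripetal) force is mg − N = mv²/r.
The vehicle leaves the road when N → 0, giving v_max = √(g r) = √(9.8 × 141) = 37.17 m/s.

37.2 m/s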